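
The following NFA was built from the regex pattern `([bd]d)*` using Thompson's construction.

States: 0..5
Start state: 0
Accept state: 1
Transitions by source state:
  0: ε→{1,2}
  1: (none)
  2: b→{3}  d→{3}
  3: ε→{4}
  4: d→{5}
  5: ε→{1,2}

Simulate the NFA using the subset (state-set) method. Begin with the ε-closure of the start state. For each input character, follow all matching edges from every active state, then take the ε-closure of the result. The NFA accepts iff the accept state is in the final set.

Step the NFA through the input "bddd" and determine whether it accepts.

Answer: ACCEPT

Derivation:
initial (ε-close {0}): {0,1,2}
'b' @ 1: {3,4}
'd' @ 2: {1,2,5}  (accept∈set)
'd' @ 3: {3,4}
'd' @ 4: {1,2,5}  (accept∈set)
final: {1,2,5}; accept 1 in set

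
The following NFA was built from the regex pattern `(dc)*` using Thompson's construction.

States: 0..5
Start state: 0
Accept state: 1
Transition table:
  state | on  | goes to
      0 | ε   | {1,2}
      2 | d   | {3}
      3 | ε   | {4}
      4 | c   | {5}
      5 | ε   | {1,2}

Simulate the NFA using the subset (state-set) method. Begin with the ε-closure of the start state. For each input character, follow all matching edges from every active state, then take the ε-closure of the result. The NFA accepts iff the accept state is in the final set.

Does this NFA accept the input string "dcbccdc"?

S₀ = ε-closure({0}) = {0,1,2}
'd' @ 1: {3,4}
'c' @ 2: {1,2,5}  (accept∈set)
'b' @ 3: {}  — no active states
rest 'ccdc' ignored (set empty)
after full input: {}  (accept=1 not in)

Answer: REJECT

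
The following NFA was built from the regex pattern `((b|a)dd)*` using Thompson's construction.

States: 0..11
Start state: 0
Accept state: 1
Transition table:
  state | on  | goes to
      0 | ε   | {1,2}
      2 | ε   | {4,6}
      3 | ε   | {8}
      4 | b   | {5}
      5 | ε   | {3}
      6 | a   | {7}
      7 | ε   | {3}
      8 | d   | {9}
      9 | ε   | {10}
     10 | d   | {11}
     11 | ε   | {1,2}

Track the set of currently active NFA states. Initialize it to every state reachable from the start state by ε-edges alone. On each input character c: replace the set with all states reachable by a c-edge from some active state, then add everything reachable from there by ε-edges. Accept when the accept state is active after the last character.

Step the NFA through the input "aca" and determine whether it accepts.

initial (ε-close {0}): {0,1,2,4,6}
'a' @ 1: {3,7,8}
'c' @ 2: {}  — dead — no transitions
rest 'a' ignored (set empty)
after full input: {}  (accept=1 not in)

Answer: REJECT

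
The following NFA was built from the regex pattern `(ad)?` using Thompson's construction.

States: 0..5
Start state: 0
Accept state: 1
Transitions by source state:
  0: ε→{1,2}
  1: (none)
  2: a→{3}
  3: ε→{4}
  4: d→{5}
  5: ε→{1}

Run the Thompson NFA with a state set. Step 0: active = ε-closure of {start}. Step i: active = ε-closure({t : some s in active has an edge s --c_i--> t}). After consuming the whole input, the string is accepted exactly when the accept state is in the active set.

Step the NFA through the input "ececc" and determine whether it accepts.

Answer: REJECT

Trace:
S₀ = ε-closure({0}) = {0,1,2}
'e' @ 1: {}  — state set empty
rest 'cecc' ignored (set empty)
final: {}; accept 1 not in set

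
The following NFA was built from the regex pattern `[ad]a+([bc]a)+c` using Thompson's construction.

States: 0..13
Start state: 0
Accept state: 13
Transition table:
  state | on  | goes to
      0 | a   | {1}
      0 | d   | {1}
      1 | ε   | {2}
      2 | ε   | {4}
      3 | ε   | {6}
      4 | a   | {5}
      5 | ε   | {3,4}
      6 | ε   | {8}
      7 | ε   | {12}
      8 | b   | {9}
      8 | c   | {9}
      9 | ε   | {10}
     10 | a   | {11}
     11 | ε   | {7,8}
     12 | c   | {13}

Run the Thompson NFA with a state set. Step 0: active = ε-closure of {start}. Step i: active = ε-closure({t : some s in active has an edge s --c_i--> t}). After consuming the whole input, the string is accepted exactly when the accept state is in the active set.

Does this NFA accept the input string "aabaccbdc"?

initial (ε-close {0}): {0}
'a' @ 1: {1,2,4}
'a' @ 2: {3,4,5,6,8}
'b' @ 3: {9,10}
'a' @ 4: {7,8,11,12}
'c' @ 5: {9,10,13}  (accept∈set)
'c' @ 6: {}  — no active states
rest 'bdc' ignored (set empty)
final: {}; accept 13 not in set

Answer: REJECT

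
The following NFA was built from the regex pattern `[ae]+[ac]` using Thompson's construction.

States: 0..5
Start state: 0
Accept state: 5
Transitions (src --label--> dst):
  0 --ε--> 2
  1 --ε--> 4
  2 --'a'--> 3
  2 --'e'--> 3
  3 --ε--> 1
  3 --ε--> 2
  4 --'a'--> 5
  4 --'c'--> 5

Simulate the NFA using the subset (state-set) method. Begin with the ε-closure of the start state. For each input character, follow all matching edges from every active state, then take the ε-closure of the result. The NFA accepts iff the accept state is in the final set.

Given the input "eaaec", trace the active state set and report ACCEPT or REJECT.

S₀ = ε-closure({0}) = {0,2}
'e' @ 1: {1,2,3,4}
'a' @ 2: {1,2,3,4,5}  [accepting]
'a' @ 3: {1,2,3,4,5}  [accepting]
'e' @ 4: {1,2,3,4}
'c' @ 5: {5}  [accepting]
after full input: {5}  (accept=5 in)

Answer: ACCEPT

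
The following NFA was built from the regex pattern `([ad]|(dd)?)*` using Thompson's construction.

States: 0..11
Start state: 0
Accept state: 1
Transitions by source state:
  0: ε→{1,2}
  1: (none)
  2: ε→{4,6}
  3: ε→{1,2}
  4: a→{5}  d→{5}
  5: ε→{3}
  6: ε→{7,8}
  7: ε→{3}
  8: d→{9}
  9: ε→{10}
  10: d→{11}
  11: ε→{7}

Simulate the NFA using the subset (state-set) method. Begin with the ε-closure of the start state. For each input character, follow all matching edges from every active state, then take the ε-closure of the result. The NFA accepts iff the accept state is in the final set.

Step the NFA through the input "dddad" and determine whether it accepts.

Answer: ACCEPT

Steps:
initial (ε-close {0}): {0,1,2,3,4,6,7,8}
'd' @ 1: {1,2,3,4,5,6,7,8,9,10}  (accept∈set)
'd' @ 2: {1,2,3,4,5,6,7,8,9,10,11}  (accept∈set)
'd' @ 3: {1,2,3,4,5,6,7,8,9,10,11}  (accept∈set)
'a' @ 4: {1,2,3,4,5,6,7,8}  (accept∈set)
'd' @ 5: {1,2,3,4,5,6,7,8,9,10}  (accept∈set)
final: {1,2,3,4,5,6,7,8,9,10}; accept 1 in set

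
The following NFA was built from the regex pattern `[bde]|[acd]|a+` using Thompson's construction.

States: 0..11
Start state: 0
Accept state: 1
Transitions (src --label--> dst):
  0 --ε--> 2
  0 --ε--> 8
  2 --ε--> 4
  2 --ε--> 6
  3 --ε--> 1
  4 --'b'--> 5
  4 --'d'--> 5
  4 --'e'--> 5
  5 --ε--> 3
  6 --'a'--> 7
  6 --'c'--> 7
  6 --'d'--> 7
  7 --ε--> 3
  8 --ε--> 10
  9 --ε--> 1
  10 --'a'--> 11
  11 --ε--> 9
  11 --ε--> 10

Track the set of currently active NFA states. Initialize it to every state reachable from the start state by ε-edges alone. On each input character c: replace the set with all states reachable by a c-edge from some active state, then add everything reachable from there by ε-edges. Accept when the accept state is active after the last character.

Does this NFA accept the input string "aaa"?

Answer: ACCEPT

Steps:
S₀ = ε-closure({0}) = {0,2,4,6,8,10}
'a' @ 1: {1,3,7,9,10,11}  [accepting]
'a' @ 2: {1,9,10,11}  [accepting]
'a' @ 3: {1,9,10,11}  [accepting]
after full input: {1,9,10,11}  (accept=1 in)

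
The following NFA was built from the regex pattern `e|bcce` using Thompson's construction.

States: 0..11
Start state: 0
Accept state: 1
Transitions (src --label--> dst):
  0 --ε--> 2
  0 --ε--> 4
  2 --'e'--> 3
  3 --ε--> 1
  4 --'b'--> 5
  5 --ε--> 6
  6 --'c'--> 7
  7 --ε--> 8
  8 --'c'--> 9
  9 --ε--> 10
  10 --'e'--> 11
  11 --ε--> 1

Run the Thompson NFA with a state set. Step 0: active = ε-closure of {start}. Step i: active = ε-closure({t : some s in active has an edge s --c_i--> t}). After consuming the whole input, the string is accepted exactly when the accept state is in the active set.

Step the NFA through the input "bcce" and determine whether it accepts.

Answer: ACCEPT

Steps:
initial (ε-close {0}): {0,2,4}
'b' @ 1: {5,6}
'c' @ 2: {7,8}
'c' @ 3: {9,10}
'e' @ 4: {1,11}  ✓accept
after full input: {1,11}  (accept=1 in)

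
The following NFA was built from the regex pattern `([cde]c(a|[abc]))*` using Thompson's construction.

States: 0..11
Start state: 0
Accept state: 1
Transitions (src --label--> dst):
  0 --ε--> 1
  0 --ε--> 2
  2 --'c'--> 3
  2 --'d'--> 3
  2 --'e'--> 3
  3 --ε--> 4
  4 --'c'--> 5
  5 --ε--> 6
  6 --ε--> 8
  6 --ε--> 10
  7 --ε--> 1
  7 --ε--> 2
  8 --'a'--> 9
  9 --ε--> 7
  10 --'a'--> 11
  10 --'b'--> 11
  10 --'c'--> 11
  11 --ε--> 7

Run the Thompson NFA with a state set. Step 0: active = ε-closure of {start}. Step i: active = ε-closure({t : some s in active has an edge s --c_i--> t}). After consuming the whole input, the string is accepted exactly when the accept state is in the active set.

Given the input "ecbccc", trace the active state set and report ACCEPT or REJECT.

Answer: ACCEPT

Steps:
initial (ε-close {0}): {0,1,2}
'e' @ 1: {3,4}
'c' @ 2: {5,6,8,10}
'b' @ 3: {1,2,7,11}  [accepting]
'c' @ 4: {3,4}
'c' @ 5: {5,6,8,10}
'c' @ 6: {1,2,7,11}  [accepting]
end set {1,2,7,11} — state 1 in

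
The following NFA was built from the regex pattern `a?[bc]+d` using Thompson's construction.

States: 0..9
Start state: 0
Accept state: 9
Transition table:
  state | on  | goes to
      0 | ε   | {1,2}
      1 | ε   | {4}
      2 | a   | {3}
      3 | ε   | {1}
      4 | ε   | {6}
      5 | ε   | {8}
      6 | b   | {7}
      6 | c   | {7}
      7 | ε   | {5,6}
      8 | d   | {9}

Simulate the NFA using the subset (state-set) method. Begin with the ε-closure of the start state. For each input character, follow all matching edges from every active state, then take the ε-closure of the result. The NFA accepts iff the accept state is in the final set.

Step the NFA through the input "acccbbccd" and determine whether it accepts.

S₀ = ε-closure({0}) = {0,1,2,4,6}
'a' @ 1: {1,3,4,6}
'c' @ 2: {5,6,7,8}
'c' @ 3: {5,6,7,8}
'c' @ 4: {5,6,7,8}
'b' @ 5: {5,6,7,8}
'b' @ 6: {5,6,7,8}
'c' @ 7: {5,6,7,8}
'c' @ 8: {5,6,7,8}
'd' @ 9: {9}  (accept∈set)
final: {9}; accept 9 in set

Answer: ACCEPT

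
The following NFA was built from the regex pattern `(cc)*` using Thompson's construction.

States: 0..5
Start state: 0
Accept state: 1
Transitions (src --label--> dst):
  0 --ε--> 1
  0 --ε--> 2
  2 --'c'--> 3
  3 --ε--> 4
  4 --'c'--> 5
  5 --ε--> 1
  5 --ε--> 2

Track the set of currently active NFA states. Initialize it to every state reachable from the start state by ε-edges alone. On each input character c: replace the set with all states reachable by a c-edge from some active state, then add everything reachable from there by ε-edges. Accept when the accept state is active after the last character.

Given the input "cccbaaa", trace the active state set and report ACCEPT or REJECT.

start: ε-closure({0}) = {0,1,2}
'c' @ 1: {3,4}
'c' @ 2: {1,2,5}  (accept∈set)
'c' @ 3: {3,4}
'b' @ 4: {}  — dead — no transitions
rest 'aaa' ignored (set empty)
final: {}; accept 1 not in set

Answer: REJECT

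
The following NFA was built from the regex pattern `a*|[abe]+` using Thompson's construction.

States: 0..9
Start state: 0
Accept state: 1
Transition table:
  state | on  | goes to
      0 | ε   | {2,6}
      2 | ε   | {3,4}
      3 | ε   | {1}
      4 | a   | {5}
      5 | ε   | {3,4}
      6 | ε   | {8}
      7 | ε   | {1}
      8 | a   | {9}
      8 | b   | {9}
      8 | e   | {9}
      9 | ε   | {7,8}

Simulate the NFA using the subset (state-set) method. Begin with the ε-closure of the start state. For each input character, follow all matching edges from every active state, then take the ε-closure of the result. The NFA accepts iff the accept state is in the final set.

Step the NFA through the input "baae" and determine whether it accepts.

initial (ε-close {0}): {0,1,2,3,4,6,8}
'b' @ 1: {1,7,8,9}  (accept∈set)
'a' @ 2: {1,7,8,9}  (accept∈set)
'a' @ 3: {1,7,8,9}  (accept∈set)
'e' @ 4: {1,7,8,9}  (accept∈set)
end set {1,7,8,9} — state 1 in

Answer: ACCEPT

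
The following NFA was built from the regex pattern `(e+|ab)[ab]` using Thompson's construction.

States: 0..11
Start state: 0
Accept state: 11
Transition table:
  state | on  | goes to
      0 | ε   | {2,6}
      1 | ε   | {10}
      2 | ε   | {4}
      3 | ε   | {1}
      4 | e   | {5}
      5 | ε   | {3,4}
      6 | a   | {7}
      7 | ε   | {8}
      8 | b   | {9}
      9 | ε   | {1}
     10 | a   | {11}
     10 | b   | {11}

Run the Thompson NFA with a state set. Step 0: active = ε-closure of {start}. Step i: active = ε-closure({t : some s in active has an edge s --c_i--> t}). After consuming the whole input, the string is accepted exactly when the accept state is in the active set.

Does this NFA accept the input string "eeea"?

Answer: ACCEPT

Derivation:
initial (ε-close {0}): {0,2,4,6}
'e' @ 1: {1,3,4,5,10}
'e' @ 2: {1,3,4,5,10}
'e' @ 3: {1,3,4,5,10}
'a' @ 4: {11}  ✓accept
after full input: {11}  (accept=11 in)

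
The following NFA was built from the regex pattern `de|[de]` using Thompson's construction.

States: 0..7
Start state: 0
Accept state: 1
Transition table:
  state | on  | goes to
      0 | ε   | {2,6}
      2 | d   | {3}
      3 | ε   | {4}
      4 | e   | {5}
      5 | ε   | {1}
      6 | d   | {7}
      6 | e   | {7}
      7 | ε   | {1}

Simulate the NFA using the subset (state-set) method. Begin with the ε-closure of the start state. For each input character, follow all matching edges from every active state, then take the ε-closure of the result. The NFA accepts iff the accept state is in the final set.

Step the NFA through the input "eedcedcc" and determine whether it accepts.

start: ε-closure({0}) = {0,2,6}
'e' @ 1: {1,7}  [accepting]
'e' @ 2: {}  — dead — no transitions
rest 'dcedcc' ignored (set empty)
end set {} — state 1 not in

Answer: REJECT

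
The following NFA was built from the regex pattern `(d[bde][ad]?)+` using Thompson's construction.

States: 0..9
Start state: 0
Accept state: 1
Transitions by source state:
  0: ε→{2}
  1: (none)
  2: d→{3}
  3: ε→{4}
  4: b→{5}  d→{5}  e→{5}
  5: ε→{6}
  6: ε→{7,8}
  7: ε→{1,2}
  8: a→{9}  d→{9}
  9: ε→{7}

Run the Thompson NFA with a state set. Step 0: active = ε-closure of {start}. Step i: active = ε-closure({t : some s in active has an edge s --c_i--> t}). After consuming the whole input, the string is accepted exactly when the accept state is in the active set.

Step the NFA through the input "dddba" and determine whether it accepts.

S₀ = ε-closure({0}) = {0,2}
'd' @ 1: {3,4}
'd' @ 2: {1,2,5,6,7,8}  (accept∈set)
'd' @ 3: {1,2,3,4,7,9}  (accept∈set)
'b' @ 4: {1,2,5,6,7,8}  (accept∈set)
'a' @ 5: {1,2,7,9}  (accept∈set)
end set {1,2,7,9} — state 1 in

Answer: ACCEPT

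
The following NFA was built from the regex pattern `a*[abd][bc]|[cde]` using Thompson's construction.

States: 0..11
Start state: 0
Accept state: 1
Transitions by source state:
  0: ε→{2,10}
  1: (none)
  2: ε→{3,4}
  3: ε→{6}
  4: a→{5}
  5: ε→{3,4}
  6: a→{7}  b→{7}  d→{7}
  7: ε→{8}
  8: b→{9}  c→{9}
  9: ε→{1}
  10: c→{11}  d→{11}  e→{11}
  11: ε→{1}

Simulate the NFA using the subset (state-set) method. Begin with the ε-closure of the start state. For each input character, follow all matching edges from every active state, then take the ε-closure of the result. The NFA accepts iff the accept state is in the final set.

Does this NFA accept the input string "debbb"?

initial (ε-close {0}): {0,2,3,4,6,10}
'd' @ 1: {1,7,8,11}  [accepting]
'e' @ 2: {}  — no active states
rest 'bbb' ignored (set empty)
end set {} — state 1 not in

Answer: REJECT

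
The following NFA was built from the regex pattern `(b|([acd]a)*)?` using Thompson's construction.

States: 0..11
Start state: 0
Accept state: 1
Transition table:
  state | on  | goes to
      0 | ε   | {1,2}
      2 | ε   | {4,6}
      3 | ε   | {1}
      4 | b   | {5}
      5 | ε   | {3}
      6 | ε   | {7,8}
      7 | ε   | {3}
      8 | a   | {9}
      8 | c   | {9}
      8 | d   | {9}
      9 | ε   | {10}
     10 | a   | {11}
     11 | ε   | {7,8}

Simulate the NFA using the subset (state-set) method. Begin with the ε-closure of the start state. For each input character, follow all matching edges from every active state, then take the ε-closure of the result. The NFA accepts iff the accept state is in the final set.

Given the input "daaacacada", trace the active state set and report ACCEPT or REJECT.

Answer: ACCEPT

Derivation:
S₀ = ε-closure({0}) = {0,1,2,3,4,6,7,8}
'd' @ 1: {9,10}
'a' @ 2: {1,3,7,8,11}  [accepting]
'a' @ 3: {9,10}
'a' @ 4: {1,3,7,8,11}  [accepting]
'c' @ 5: {9,10}
'a' @ 6: {1,3,7,8,11}  [accepting]
'c' @ 7: {9,10}
'a' @ 8: {1,3,7,8,11}  [accepting]
'd' @ 9: {9,10}
'a' @ 10: {1,3,7,8,11}  [accepting]
final: {1,3,7,8,11}; accept 1 in set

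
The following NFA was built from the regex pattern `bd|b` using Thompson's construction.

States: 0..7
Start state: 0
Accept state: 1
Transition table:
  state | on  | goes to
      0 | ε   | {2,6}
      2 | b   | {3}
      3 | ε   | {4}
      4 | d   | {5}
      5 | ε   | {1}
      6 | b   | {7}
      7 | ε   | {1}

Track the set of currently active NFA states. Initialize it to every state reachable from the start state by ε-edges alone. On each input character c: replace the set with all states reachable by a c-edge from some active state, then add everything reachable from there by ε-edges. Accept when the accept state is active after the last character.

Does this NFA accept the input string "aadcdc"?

Answer: REJECT

Derivation:
start: ε-closure({0}) = {0,2,6}
'a' @ 1: {}  — no active states
rest 'adcdc' ignored (set empty)
after full input: {}  (accept=1 not in)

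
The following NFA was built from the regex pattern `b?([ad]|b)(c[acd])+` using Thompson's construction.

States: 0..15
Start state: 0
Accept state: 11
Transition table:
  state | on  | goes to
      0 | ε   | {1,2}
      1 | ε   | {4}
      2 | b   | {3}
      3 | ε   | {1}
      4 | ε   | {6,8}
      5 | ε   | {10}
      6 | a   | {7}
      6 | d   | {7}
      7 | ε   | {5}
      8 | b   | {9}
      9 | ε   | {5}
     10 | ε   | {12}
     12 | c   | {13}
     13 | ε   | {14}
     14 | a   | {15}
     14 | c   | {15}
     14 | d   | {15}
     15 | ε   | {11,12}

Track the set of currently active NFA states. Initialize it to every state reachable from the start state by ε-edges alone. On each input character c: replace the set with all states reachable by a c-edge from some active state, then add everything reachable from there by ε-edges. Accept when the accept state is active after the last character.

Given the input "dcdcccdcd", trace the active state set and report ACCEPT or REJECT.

initial (ε-close {0}): {0,1,2,4,6,8}
'd' @ 1: {5,7,10,12}
'c' @ 2: {13,14}
'd' @ 3: {11,12,15}  ✓accept
'c' @ 4: {13,14}
'c' @ 5: {11,12,15}  ✓accept
'c' @ 6: {13,14}
'd' @ 7: {11,12,15}  ✓accept
'c' @ 8: {13,14}
'd' @ 9: {11,12,15}  ✓accept
final: {11,12,15}; accept 11 in set

Answer: ACCEPT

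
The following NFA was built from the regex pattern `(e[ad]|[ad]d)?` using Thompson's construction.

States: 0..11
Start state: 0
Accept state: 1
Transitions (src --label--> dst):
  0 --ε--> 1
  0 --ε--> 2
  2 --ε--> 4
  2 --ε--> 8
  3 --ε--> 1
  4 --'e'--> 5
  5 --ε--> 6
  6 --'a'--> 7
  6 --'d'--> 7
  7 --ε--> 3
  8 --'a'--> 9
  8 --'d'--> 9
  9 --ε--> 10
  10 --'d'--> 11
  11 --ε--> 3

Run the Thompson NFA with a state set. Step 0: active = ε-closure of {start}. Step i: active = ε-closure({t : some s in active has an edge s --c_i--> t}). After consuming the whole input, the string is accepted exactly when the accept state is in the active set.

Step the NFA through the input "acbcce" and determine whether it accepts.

initial (ε-close {0}): {0,1,2,4,8}
'a' @ 1: {9,10}
'c' @ 2: {}  — dead — no transitions
rest 'bcce' ignored (set empty)
final: {}; accept 1 not in set

Answer: REJECT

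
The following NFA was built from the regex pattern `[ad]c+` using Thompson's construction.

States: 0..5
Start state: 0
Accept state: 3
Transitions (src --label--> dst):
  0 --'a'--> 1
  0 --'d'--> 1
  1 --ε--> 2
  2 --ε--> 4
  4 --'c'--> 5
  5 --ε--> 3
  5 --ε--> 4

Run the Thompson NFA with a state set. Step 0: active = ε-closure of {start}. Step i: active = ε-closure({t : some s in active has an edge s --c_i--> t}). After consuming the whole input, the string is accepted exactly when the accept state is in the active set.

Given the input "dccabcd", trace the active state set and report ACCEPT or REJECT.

start: ε-closure({0}) = {0}
'd' @ 1: {1,2,4}
'c' @ 2: {3,4,5}  (accept∈set)
'c' @ 3: {3,4,5}  (accept∈set)
'a' @ 4: {}  — state set empty
rest 'bcd' ignored (set empty)
end set {} — state 3 not in

Answer: REJECT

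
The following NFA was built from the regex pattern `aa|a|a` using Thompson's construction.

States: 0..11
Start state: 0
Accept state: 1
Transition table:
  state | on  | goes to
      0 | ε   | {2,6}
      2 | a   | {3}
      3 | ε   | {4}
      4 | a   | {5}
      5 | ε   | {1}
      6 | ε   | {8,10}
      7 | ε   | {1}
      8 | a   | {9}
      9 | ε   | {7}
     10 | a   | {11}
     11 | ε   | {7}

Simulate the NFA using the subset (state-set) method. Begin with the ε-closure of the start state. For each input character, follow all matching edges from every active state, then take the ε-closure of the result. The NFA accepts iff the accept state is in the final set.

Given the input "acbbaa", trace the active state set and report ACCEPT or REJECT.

initial (ε-close {0}): {0,2,6,8,10}
'a' @ 1: {1,3,4,7,9,11}  [accepting]
'c' @ 2: {}  — no active states
rest 'bbaa' ignored (set empty)
end set {} — state 1 not in

Answer: REJECT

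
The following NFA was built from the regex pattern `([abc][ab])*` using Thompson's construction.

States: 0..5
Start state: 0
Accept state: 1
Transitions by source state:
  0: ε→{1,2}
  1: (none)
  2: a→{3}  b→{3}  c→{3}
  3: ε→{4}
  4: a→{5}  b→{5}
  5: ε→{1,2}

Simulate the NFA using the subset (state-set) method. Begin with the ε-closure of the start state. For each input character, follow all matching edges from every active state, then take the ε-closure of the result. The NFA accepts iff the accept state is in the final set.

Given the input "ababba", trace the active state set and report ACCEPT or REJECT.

S₀ = ε-closure({0}) = {0,1,2}
'a' @ 1: {3,4}
'b' @ 2: {1,2,5}  [accepting]
'a' @ 3: {3,4}
'b' @ 4: {1,2,5}  [accepting]
'b' @ 5: {3,4}
'a' @ 6: {1,2,5}  [accepting]
final: {1,2,5}; accept 1 in set

Answer: ACCEPT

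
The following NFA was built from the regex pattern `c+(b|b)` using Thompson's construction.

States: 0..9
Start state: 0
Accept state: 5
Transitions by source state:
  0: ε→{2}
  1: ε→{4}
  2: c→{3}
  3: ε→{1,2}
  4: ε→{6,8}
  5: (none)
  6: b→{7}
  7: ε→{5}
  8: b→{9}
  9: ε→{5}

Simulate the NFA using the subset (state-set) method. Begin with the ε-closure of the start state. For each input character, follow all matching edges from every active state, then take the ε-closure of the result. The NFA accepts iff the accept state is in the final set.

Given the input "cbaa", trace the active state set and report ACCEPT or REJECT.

Answer: REJECT

Steps:
S₀ = ε-closure({0}) = {0,2}
'c' @ 1: {1,2,3,4,6,8}
'b' @ 2: {5,7,9}  ✓accept
'a' @ 3: {}  — dead — no transitions
rest 'a' ignored (set empty)
end set {} — state 5 not in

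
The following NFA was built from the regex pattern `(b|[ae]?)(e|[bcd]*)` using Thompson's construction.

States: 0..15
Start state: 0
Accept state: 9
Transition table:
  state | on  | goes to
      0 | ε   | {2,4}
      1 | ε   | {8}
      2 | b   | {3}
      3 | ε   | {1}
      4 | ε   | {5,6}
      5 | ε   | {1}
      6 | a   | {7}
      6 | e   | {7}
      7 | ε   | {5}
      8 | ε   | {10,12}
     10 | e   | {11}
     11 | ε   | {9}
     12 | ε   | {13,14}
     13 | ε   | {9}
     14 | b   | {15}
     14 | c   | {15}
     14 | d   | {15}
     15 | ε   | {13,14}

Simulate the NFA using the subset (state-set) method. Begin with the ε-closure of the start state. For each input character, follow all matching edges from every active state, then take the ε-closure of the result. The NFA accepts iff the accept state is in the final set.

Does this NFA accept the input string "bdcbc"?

Answer: ACCEPT

Steps:
start: ε-closure({0}) = {0,1,2,4,5,6,8,9,10,12,13,14}
'b' @ 1: {1,3,8,9,10,12,13,14,15}  (accept∈set)
'd' @ 2: {9,13,14,15}  (accept∈set)
'c' @ 3: {9,13,14,15}  (accept∈set)
'b' @ 4: {9,13,14,15}  (accept∈set)
'c' @ 5: {9,13,14,15}  (accept∈set)
end set {9,13,14,15} — state 9 in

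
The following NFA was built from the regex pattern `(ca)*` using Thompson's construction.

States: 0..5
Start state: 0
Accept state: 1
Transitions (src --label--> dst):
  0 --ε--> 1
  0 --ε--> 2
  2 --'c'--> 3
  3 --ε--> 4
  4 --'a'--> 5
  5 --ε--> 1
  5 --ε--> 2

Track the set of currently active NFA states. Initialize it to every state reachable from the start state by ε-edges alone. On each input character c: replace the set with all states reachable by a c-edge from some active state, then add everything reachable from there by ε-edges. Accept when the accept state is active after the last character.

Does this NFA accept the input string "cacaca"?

start: ε-closure({0}) = {0,1,2}
'c' @ 1: {3,4}
'a' @ 2: {1,2,5}  (accept∈set)
'c' @ 3: {3,4}
'a' @ 4: {1,2,5}  (accept∈set)
'c' @ 5: {3,4}
'a' @ 6: {1,2,5}  (accept∈set)
final: {1,2,5}; accept 1 in set

Answer: ACCEPT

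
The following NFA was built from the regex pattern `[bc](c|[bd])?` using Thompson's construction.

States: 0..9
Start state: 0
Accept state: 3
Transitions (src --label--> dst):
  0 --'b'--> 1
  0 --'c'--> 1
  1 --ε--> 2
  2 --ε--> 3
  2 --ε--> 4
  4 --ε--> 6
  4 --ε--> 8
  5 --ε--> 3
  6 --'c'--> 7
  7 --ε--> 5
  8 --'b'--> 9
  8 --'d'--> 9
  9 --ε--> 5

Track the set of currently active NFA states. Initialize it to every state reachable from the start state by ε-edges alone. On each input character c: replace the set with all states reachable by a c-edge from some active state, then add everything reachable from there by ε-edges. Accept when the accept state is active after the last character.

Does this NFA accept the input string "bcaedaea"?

Answer: REJECT

Steps:
S₀ = ε-closure({0}) = {0}
'b' @ 1: {1,2,3,4,6,8}  (accept∈set)
'c' @ 2: {3,5,7}  (accept∈set)
'a' @ 3: {}  — no active states
rest 'edaea' ignored (set empty)
final: {}; accept 3 not in set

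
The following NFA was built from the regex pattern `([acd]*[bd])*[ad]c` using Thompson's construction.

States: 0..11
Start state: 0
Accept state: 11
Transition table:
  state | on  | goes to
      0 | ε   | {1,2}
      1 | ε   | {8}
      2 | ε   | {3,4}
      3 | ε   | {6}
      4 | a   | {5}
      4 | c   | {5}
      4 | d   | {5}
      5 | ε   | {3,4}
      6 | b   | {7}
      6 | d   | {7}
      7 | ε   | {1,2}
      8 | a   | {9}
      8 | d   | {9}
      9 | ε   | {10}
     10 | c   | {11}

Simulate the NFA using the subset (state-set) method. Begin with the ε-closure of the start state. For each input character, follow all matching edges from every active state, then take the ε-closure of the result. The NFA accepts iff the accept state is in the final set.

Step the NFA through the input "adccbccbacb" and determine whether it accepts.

Answer: REJECT

Trace:
start: ε-closure({0}) = {0,1,2,3,4,6,8}
'a' @ 1: {3,4,5,6,9,10}
'd' @ 2: {1,2,3,4,5,6,7,8}
'c' @ 3: {3,4,5,6}
'c' @ 4: {3,4,5,6}
'b' @ 5: {1,2,3,4,6,7,8}
'c' @ 6: {3,4,5,6}
'c' @ 7: {3,4,5,6}
'b' @ 8: {1,2,3,4,6,7,8}
'a' @ 9: {3,4,5,6,9,10}
'c' @ 10: {3,4,5,6,11}  [accepting]
'b' @ 11: {1,2,3,4,6,7,8}
final: {1,2,3,4,6,7,8}; accept 11 not in set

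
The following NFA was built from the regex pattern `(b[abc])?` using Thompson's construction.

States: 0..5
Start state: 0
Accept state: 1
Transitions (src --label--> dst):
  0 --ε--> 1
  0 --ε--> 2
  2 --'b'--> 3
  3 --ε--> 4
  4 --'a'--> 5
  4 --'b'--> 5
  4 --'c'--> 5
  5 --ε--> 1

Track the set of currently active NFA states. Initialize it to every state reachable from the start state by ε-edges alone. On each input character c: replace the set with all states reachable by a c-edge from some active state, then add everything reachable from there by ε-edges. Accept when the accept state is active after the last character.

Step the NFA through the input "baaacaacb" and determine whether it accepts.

S₀ = ε-closure({0}) = {0,1,2}
'b' @ 1: {3,4}
'a' @ 2: {1,5}  ✓accept
'a' @ 3: {}  — no active states
rest 'acaacb' ignored (set empty)
after full input: {}  (accept=1 not in)

Answer: REJECT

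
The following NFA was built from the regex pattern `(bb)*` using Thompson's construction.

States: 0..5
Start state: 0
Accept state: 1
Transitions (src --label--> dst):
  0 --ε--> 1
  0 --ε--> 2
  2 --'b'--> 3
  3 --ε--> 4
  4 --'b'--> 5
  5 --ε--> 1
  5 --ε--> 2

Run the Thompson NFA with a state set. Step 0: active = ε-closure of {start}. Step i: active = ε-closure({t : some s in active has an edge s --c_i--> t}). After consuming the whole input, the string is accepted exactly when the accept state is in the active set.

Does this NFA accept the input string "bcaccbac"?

S₀ = ε-closure({0}) = {0,1,2}
'b' @ 1: {3,4}
'c' @ 2: {}  — state set empty
rest 'accbac' ignored (set empty)
after full input: {}  (accept=1 not in)

Answer: REJECT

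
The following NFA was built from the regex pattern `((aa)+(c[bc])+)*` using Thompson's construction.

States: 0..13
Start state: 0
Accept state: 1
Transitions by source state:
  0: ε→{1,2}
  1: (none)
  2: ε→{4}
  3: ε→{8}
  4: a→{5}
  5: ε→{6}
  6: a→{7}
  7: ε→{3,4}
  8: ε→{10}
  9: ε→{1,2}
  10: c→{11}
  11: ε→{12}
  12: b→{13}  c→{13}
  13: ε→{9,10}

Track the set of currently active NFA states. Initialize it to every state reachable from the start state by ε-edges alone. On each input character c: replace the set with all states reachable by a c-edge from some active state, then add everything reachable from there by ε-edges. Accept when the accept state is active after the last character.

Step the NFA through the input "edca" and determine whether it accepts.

Answer: REJECT

Trace:
start: ε-closure({0}) = {0,1,2,4}
'e' @ 1: {}  — no active states
rest 'dca' ignored (set empty)
end set {} — state 1 not in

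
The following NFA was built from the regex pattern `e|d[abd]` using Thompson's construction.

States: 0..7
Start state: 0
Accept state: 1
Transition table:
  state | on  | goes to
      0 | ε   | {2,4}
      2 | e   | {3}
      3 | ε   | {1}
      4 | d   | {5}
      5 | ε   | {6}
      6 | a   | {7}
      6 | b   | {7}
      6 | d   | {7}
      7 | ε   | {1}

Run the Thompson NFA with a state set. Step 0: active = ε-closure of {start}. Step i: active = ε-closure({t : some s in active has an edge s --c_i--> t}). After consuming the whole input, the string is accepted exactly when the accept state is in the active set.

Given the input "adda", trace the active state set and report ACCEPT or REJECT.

S₀ = ε-closure({0}) = {0,2,4}
'a' @ 1: {}  — state set empty
rest 'dda' ignored (set empty)
final: {}; accept 1 not in set

Answer: REJECT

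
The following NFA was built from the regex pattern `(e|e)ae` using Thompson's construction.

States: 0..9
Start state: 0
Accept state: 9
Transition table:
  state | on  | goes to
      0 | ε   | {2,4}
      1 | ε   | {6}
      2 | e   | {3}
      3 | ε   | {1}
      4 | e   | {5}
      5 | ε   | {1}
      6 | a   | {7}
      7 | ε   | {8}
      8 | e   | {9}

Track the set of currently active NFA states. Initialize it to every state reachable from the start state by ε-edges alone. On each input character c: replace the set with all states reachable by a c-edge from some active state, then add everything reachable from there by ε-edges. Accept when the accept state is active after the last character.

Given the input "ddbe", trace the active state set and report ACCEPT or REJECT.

Answer: REJECT

Trace:
S₀ = ε-closure({0}) = {0,2,4}
'd' @ 1: {}  — no active states
rest 'dbe' ignored (set empty)
final: {}; accept 9 not in set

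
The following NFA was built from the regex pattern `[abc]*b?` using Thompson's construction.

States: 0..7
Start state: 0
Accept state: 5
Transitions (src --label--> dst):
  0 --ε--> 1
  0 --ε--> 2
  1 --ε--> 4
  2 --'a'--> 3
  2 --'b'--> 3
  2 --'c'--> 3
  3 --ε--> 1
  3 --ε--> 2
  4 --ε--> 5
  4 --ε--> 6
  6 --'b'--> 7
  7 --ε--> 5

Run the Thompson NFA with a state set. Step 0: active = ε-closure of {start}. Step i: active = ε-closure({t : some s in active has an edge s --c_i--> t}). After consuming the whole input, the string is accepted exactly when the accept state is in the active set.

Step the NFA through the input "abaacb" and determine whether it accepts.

Answer: ACCEPT

Derivation:
start: ε-closure({0}) = {0,1,2,4,5,6}
'a' @ 1: {1,2,3,4,5,6}  [accepting]
'b' @ 2: {1,2,3,4,5,6,7}  [accepting]
'a' @ 3: {1,2,3,4,5,6}  [accepting]
'a' @ 4: {1,2,3,4,5,6}  [accepting]
'c' @ 5: {1,2,3,4,5,6}  [accepting]
'b' @ 6: {1,2,3,4,5,6,7}  [accepting]
final: {1,2,3,4,5,6,7}; accept 5 in set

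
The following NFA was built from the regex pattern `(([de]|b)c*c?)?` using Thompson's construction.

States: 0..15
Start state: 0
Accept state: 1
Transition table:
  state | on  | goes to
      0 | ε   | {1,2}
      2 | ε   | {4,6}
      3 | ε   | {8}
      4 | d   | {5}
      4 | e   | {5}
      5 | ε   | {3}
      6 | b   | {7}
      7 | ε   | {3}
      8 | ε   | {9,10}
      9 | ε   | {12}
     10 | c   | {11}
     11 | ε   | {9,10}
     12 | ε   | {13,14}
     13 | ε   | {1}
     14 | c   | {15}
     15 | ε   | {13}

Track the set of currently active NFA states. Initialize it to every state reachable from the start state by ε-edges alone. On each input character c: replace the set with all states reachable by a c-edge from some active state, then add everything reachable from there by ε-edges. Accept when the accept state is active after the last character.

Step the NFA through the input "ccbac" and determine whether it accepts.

S₀ = ε-closure({0}) = {0,1,2,4,6}
'c' @ 1: {}  — dead — no transitions
rest 'cbac' ignored (set empty)
end set {} — state 1 not in

Answer: REJECT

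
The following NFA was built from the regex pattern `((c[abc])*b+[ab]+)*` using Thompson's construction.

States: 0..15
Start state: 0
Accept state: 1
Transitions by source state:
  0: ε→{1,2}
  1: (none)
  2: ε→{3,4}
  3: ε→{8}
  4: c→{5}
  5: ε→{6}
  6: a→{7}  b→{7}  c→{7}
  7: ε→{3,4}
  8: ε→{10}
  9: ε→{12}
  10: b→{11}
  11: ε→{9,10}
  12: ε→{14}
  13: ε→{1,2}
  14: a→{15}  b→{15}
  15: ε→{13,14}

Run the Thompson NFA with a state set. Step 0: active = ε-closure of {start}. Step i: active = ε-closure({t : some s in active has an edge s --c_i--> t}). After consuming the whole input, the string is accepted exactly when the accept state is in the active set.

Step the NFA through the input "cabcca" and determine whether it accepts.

S₀ = ε-closure({0}) = {0,1,2,3,4,8,10}
'c' @ 1: {5,6}
'a' @ 2: {3,4,7,8,10}
'b' @ 3: {9,10,11,12,14}
'c' @ 4: {}  — state set empty
rest 'ca' ignored (set empty)
final: {}; accept 1 not in set

Answer: REJECT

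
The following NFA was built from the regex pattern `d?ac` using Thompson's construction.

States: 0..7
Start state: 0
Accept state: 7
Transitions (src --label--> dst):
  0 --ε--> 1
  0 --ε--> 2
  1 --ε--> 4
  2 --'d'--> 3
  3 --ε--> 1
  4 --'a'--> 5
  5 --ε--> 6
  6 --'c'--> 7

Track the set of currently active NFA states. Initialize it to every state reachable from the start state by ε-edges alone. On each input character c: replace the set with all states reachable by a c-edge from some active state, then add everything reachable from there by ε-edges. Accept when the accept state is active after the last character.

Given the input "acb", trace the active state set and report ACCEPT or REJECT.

Answer: REJECT

Trace:
S₀ = ε-closure({0}) = {0,1,2,4}
'a' @ 1: {5,6}
'c' @ 2: {7}  ✓accept
'b' @ 3: {}  — dead — no transitions
final: {}; accept 7 not in set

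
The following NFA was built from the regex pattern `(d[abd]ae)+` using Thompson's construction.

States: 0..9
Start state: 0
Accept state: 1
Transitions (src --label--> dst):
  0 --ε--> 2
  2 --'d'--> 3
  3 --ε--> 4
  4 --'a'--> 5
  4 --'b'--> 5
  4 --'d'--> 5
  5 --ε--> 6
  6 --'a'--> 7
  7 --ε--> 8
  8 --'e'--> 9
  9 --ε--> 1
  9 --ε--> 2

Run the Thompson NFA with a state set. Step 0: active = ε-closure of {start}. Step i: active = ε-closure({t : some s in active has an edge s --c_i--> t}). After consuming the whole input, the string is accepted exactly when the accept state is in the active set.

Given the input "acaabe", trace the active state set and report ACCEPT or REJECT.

initial (ε-close {0}): {0,2}
'a' @ 1: {}  — dead — no transitions
rest 'caabe' ignored (set empty)
end set {} — state 1 not in

Answer: REJECT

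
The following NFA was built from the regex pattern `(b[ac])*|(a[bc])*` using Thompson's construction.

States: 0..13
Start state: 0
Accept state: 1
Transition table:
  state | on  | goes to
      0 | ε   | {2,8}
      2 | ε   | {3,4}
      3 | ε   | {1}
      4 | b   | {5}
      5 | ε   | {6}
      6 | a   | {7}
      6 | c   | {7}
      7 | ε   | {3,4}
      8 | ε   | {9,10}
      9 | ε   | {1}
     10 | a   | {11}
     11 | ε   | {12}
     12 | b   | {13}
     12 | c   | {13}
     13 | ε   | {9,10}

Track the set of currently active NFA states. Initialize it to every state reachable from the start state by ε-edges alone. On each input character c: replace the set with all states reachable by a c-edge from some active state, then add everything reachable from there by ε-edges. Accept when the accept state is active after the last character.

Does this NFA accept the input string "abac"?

Answer: ACCEPT

Steps:
initial (ε-close {0}): {0,1,2,3,4,8,9,10}
'a' @ 1: {11,12}
'b' @ 2: {1,9,10,13}  (accept∈set)
'a' @ 3: {11,12}
'c' @ 4: {1,9,10,13}  (accept∈set)
end set {1,9,10,13} — state 1 in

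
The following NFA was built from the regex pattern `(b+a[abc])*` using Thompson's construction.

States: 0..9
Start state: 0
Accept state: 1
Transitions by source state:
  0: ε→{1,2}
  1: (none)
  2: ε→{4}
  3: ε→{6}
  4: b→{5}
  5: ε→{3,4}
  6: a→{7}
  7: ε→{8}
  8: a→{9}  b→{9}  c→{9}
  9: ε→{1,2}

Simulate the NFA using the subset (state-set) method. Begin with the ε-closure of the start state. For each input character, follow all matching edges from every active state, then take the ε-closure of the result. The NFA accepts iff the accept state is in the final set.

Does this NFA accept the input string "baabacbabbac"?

start: ε-closure({0}) = {0,1,2,4}
'b' @ 1: {3,4,5,6}
'a' @ 2: {7,8}
'a' @ 3: {1,2,4,9}  ✓accept
'b' @ 4: {3,4,5,6}
'a' @ 5: {7,8}
'c' @ 6: {1,2,4,9}  ✓accept
'b' @ 7: {3,4,5,6}
'a' @ 8: {7,8}
'b' @ 9: {1,2,4,9}  ✓accept
'b' @ 10: {3,4,5,6}
'a' @ 11: {7,8}
'c' @ 12: {1,2,4,9}  ✓accept
final: {1,2,4,9}; accept 1 in set

Answer: ACCEPT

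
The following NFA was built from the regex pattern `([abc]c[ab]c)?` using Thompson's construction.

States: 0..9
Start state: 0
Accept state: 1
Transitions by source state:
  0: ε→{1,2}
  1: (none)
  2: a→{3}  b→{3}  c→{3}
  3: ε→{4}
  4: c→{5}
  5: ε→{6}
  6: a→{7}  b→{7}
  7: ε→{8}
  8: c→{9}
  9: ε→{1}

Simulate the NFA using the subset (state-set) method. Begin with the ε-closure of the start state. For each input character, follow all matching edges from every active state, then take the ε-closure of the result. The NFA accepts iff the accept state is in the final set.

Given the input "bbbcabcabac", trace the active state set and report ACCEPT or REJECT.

Answer: REJECT

Steps:
initial (ε-close {0}): {0,1,2}
'b' @ 1: {3,4}
'b' @ 2: {}  — no active states
rest 'bcabcabac' ignored (set empty)
after full input: {}  (accept=1 not in)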